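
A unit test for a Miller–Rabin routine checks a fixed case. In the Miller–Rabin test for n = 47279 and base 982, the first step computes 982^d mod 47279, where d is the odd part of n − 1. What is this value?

47278

n − 1 = 47278 = 2^1 · 23639, so s = 1 and d = 23639.
982^23639 mod 47279 = 47278.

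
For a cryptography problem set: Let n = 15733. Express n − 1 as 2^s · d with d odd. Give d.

Halving: 15732 → 7866 → 3933; 3933 is odd.
So 15732 = 2^2 · 3933.

3933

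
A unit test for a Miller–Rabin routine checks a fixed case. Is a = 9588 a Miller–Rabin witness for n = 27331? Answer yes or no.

no

n − 1 = 27330 = 2^1 · 13665, so s = 1 and d = 13665.
Repeated squaring mod 27331: 9588^1 ≡ 9588, 9588^2 ≡ 15591, 9588^4 ≡ 24698, 9588^8 ≡ 17946, 9588^16 ≡ 17743, 9588^32 ≡ 15591, 9588^64 ≡ 24698, 9588^128 ≡ 17946, 9588^256 ≡ 17743, 9588^512 ≡ 15591, 9588^1024 ≡ 24698, 9588^2048 ≡ 17946, 9588^4096 ≡ 17743, 9588^8192 ≡ 15591.
13665 = 8192 + 4096 + 1024 + 256 + 64 + 32 + 1, so 9588^13665 ≡ 15591·17743·24698·17743·24698·15591·9588 ≡ 27330 (mod 27331).
x_0 = 9588^13665 mod 27331 = 27330.
x_0 = 27330 ≡ −1, so 9588 is not a witness.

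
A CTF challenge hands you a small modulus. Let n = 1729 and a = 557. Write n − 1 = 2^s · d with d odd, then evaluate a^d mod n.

n − 1 = 1728 = 2^6 · 27, so s = 6 and d = 27.
557^27 mod 1729 = 1331.

1331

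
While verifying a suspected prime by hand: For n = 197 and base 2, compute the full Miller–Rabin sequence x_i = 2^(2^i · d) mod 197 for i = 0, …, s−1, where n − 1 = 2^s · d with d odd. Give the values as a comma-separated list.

n − 1 = 196 = 2^2 · 49, so s = 2 and d = 49.
x_0 = 2^49 mod 197 = 183.
x_1 = 183^2 mod 197 = 196.

183, 196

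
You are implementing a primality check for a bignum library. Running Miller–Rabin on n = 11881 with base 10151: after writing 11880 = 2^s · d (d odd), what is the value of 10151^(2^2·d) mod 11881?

6759

n − 1 = 11880 = 2^3 · 1485, so s = 3 and d = 1485.
Repeated squaring mod 11881: 10151^1 ≡ 10151, 10151^2 ≡ 10769, 10151^4 ≡ 920, 10151^8 ≡ 2849, 10151^16 ≡ 2078, 10151^32 ≡ 5281, 10151^64 ≡ 4254, 10151^128 ≡ 1753, 10151^256 ≡ 7711, 10151^512 ≡ 6997, 10151^1024 ≡ 8289.
1485 = 1024 + 256 + 128 + 64 + 8 + 4 + 1, so 10151^1485 ≡ 8289·7711·1753·4254·2849·920·10151 ≡ 3455 (mod 11881).
x_0 = 3455.
x_1 = 3455^2 mod 11881 = 8501.
x_2 = 8501^2 mod 11881 = 6759.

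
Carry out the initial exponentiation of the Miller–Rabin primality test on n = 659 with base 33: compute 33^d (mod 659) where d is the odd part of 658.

n − 1 = 658 = 2^1 · 329, so s = 1 and d = 329.
33^329 mod 659 = 1.

1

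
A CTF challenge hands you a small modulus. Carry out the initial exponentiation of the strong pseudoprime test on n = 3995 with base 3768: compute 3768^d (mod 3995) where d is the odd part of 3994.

3458

n − 1 = 3994 = 2^1 · 1997, so s = 1 and d = 1997.
3768^1997 mod 3995 = 3458.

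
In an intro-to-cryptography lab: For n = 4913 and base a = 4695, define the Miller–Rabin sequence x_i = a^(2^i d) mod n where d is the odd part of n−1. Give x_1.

n − 1 = 4912 = 2^4 · 307, so s = 4 and d = 307.
By repeated squaring, 4695^307 ≡ 4617 (mod 4913).
x_0 = 4617.
x_1 = 4617^2 mod 4913 = 4095.

4095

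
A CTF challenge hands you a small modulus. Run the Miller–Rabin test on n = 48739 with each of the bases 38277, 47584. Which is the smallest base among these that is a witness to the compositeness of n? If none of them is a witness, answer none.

38277

n − 1 = 48738 = 2^1 · 24369, so s = 1 and d = 24369.
Base 38277: x_0 = 38277^24369 mod 48739 = 12233. x_0 ∉ {1, 48738} and s = 1, so 38277 is a Miller–Rabin witness and 48739 is composite.
Base 47584: x_0 = 47584^24369 mod 48739 = 6920. x_0 ∉ {1, 48738} and s = 1, so 47584 is a Miller–Rabin witness and 48739 is composite.
The smallest witness among the given bases is 38277.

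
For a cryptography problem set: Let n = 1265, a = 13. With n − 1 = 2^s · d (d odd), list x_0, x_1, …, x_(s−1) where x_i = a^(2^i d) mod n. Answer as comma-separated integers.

n − 1 = 1264 = 2^4 · 79, so s = 4 and d = 79.
x_0 = 13^79 mod 1265 = 1227.
x_1 = 1227^2 mod 1265 = 179.
x_2 = 179^2 mod 1265 = 416.
x_3 = 416^2 mod 1265 = 1016.

1227, 179, 416, 1016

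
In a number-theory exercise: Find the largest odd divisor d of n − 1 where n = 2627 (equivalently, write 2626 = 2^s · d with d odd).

1313

Halving: 2626 → 1313; 1313 is odd.
So 2626 = 2^1 · 1313.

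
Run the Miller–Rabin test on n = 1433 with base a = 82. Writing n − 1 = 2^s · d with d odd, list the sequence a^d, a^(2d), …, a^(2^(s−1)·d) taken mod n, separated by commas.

1, 1, 1

n − 1 = 1432 = 2^3 · 179, so s = 3 and d = 179.
x_0 = 82^179 mod 1433 = 1.
x_1 = 1^2 mod 1433 = 1.
x_2 = 1^2 mod 1433 = 1.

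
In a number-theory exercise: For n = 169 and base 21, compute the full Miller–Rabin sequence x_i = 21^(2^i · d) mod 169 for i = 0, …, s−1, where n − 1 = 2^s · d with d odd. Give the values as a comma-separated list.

151, 155, 27

n − 1 = 168 = 2^3 · 21, so s = 3 and d = 21.
x_0 = 21^21 mod 169 = 151.
x_1 = 151^2 mod 169 = 155.
x_2 = 155^2 mod 169 = 27.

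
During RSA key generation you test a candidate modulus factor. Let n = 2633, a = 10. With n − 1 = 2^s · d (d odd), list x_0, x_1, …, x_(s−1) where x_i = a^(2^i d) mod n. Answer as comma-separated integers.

n − 1 = 2632 = 2^3 · 329, so s = 3 and d = 329.
x_0 = 10^329 mod 2633 = 885.
x_1 = 885^2 mod 2633 = 1224.
x_2 = 1224^2 mod 2633 = 2632.

885, 1224, 2632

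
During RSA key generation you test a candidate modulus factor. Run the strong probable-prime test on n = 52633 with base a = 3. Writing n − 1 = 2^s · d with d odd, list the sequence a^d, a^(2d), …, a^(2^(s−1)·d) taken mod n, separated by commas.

3604, 41098, 1

n − 1 = 52632 = 2^3 · 6579, so s = 3 and d = 6579.
x_0 = 3^6579 mod 52633 = 3604.
x_1 = 3604^2 mod 52633 = 41098.
x_2 = 41098^2 mod 52633 = 1.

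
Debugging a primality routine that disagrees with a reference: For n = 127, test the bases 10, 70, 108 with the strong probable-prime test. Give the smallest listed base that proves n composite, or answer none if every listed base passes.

n − 1 = 126 = 2^1 · 63, so s = 1 and d = 63.
Base 10: x_0 = 10^63 mod 127 = 126. x_0 = 126 ≡ −1, so 10 is not a witness.
Base 70: x_0 = 70^63 mod 127 = 1. x_0 = 1, so 70 is not a witness.
Base 108: x_0 = 108^63 mod 127 = 126. x_0 = 126 ≡ −1, so 108 is not a witness.
No listed base is a witness for 127.

none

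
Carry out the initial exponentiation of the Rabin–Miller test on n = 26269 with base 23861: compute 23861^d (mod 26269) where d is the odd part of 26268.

25538

n − 1 = 26268 = 2^2 · 6567, so s = 2 and d = 6567.
Repeated squaring mod 26269: 23861^1 ≡ 23861, 23861^2 ≡ 19284, 23861^4 ≡ 8692, 23861^8 ≡ 1220, 23861^16 ≡ 17336, 23861^32 ≡ 19536, 23861^64 ≡ 19264, 23861^128 ≡ 25802, 23861^256 ≡ 7937, 23861^512 ≡ 2907, 23861^1024 ≡ 18300, 23861^2048 ≡ 12788, 23861^4096 ≡ 8419.
6567 = 4096 + 2048 + 256 + 128 + 32 + 4 + 2 + 1, so 23861^6567 ≡ 8419·12788·7937·25802·19536·8692·19284·23861 ≡ 25538 (mod 26269).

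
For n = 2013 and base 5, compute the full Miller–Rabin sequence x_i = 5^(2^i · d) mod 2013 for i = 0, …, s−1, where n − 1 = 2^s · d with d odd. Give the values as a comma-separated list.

1544, 544

n − 1 = 2012 = 2^2 · 503, so s = 2 and d = 503.
x_0 = 5^503 mod 2013 = 1544.
x_1 = 1544^2 mod 2013 = 544.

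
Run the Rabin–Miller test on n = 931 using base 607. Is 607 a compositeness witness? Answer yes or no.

n − 1 = 930 = 2^1 · 465, so s = 1 and d = 465.
x_0 = 607^465 mod 931 = 930.
x_0 = 930 ≡ −1, so 607 is not a witness.

no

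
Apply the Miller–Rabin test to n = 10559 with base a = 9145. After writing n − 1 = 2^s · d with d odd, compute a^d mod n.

1

n − 1 = 10558 = 2^1 · 5279, so s = 1 and d = 5279.
9145^5279 mod 10559 = 1.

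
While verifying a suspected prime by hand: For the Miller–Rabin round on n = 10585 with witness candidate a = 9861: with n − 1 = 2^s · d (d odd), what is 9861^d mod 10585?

n − 1 = 10584 = 2^3 · 1323, so s = 3 and d = 1323.
9861^1323 mod 10585 = 6816.

6816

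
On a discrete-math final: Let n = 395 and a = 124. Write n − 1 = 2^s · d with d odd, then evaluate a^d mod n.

n − 1 = 394 = 2^1 · 197, so s = 1 and d = 197.
Repeated squaring mod 395: 124^1 ≡ 124, 124^2 ≡ 366, 124^4 ≡ 51, 124^8 ≡ 231, 124^16 ≡ 36, 124^32 ≡ 111, 124^64 ≡ 76, 124^128 ≡ 246.
197 = 128 + 64 + 4 + 1, so 124^197 ≡ 246·76·51·124 ≡ 129 (mod 395).

129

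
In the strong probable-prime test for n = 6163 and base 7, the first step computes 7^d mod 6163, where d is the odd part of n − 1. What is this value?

1

n − 1 = 6162 = 2^1 · 3081, so s = 1 and d = 3081.
Repeated squaring mod 6163: 7^1 ≡ 7, 7^2 ≡ 49, 7^4 ≡ 2401, 7^8 ≡ 2396, 7^16 ≡ 3063, 7^32 ≡ 1883, 7^64 ≡ 1964, 7^128 ≡ 5421, 7^256 ≡ 2057, 7^512 ≡ 3431, 7^1024 ≡ 431, 7^2048 ≡ 871.
3081 = 2048 + 1024 + 8 + 1, so 7^3081 ≡ 871·431·2396·7 ≡ 1 (mod 6163).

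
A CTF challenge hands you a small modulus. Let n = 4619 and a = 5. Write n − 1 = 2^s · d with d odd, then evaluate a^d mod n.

n − 1 = 4618 = 2^1 · 2309, so s = 1 and d = 2309.
Repeated squaring mod 4619: 5^1 ≡ 5, 5^2 ≡ 25, 5^4 ≡ 625, 5^8 ≡ 2629, 5^16 ≡ 1617, 5^32 ≡ 335, 5^64 ≡ 1369, 5^128 ≡ 3466, 5^256 ≡ 3756, 5^512 ≡ 1110, 5^1024 ≡ 3446, 5^2048 ≡ 4086.
2309 = 2048 + 256 + 4 + 1, so 5^2309 ≡ 4086·3756·625·5 ≡ 1575 (mod 4619).

1575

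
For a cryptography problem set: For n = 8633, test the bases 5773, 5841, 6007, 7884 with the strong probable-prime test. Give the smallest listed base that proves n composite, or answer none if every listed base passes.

n − 1 = 8632 = 2^3 · 1079, so s = 3 and d = 1079.
Base 5773: x_0 = 5773^1079 mod 8633 = 4398. x_0 is neither 1 nor 8632, so continue squaring. x_1 = 4398^2 mod 8633 = 4484. x_2 = 4484^2 mod 8633 = 8632. x_2 ≡ −1, so 5773 is not a witness.
Base 5841: x_0 = 5841^1079 mod 8633 = 3239. x_0 is neither 1 nor 8632, so continue squaring. x_1 = 3239^2 mod 8633 = 2026. x_2 = 2026^2 mod 8633 = 4001. Reached i = s−1 = 2 without hitting −1: 5841 is a Miller–Rabin witness and 8633 is composite.
Base 6007: x_0 = 6007^1079 mod 8633 = 5740. x_0 is neither 1 nor 8632, so continue squaring. x_1 = 5740^2 mod 8633 = 4072. x_2 = 4072^2 mod 8633 = 5824. Reached i = s−1 = 2 without hitting −1: 6007 is a Miller–Rabin witness and 8633 is composite.
Base 7884: x_0 = 7884^1079 mod 8633 = 2504. x_0 is neither 1 nor 8632, so continue squaring. x_1 = 2504^2 mod 8633 = 2458. x_2 = 2458^2 mod 8633 = 7297. Reached i = s−1 = 2 without hitting −1: 7884 is a Miller–Rabin witness and 8633 is composite.
The smallest witness among the given bases is 5841.

5841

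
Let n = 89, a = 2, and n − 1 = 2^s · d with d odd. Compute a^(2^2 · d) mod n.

1

n − 1 = 88 = 2^3 · 11, so s = 3 and d = 11.
By repeated squaring, 2^11 ≡ 1 (mod 89).
x_0 = 1.
x_1 = 1^2 mod 89 = 1.
x_2 = 1^2 mod 89 = 1.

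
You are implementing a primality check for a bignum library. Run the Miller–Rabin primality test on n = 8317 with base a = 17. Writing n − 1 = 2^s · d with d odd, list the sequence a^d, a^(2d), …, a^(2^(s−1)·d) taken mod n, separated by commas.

1, 1

n − 1 = 8316 = 2^2 · 2079, so s = 2 and d = 2079.
x_0 = 17^2079 mod 8317 = 1.
x_1 = 1^2 mod 8317 = 1.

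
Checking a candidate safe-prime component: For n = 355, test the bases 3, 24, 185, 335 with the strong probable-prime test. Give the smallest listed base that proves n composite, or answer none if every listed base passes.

3

n − 1 = 354 = 2^1 · 177, so s = 1 and d = 177.
Base 3: x_0 = 3^177 mod 355 = 293. x_0 ∉ {1, 354} and s = 1, so 3 is a Miller–Rabin witness and 355 is composite.
Base 24: x_0 = 24^177 mod 355 = 79. x_0 ∉ {1, 354} and s = 1, so 24 is a Miller–Rabin witness and 355 is composite.
Base 185: x_0 = 185^177 mod 355 = 145. x_0 ∉ {1, 354} and s = 1, so 185 is a Miller–Rabin witness and 355 is composite.
Base 335: x_0 = 335^177 mod 355 = 310. x_0 ∉ {1, 354} and s = 1, so 335 is a Miller–Rabin witness and 355 is composite.
The smallest witness among the given bases is 3.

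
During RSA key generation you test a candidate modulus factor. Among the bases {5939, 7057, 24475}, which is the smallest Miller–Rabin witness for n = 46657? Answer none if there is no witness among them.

7057

n − 1 = 46656 = 2^6 · 729, so s = 6 and d = 729.
Base 5939: x_0 = 5939^729 mod 46657 = 5260. x_0 is neither 1 nor 46656, so continue squaring. x_1 = 5260^2 mod 46657 = 46656. x_1 ≡ −1, so 5939 is not a witness.
Base 7057: x_0 = 7057^729 mod 46657 = 4883. x_0 is neither 1 nor 46656, so continue squaring. x_1 = 4883^2 mod 46657 = 1962. x_2 = 1962^2 mod 46657 = 23570. x_3 = 23570^2 mod 46657 = 1. x_3 = 1 but x_2 ≠ ±1, a nontrivial square root of 1 — 7057 is a witness and 46657 is composite.
Base 24475: x_0 = 24475^729 mod 46657 = 26560. x_0 is neither 1 nor 46656, so continue squaring. x_1 = 26560^2 mod 46657 = 26417. x_2 = 26417^2 mod 46657 = 9140. x_3 = 9140^2 mod 46657 = 23570. x_4 = 23570^2 mod 46657 = 1. x_4 = 1 but x_3 ≠ ±1, a nontrivial square root of 1 — 24475 is a witness and 46657 is composite.
The smallest witness among the given bases is 7057.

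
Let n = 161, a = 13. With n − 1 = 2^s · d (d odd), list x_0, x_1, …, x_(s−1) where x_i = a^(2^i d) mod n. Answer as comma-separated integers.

27, 85, 141, 78, 127

n − 1 = 160 = 2^5 · 5, so s = 5 and d = 5.
x_0 = 13^5 mod 161 = 27.
x_1 = 27^2 mod 161 = 85.
x_2 = 85^2 mod 161 = 141.
x_3 = 141^2 mod 161 = 78.
x_4 = 78^2 mod 161 = 127.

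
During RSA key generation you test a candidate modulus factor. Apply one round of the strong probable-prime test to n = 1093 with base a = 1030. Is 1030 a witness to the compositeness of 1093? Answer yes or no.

no

n − 1 = 1092 = 2^2 · 273, so s = 2 and d = 273.
Repeated squaring mod 1093: 1030^1 ≡ 1030, 1030^2 ≡ 690, 1030^4 ≡ 645, 1030^8 ≡ 685, 1030^16 ≡ 328, 1030^32 ≡ 470, 1030^64 ≡ 114, 1030^128 ≡ 973, 1030^256 ≡ 191.
273 = 256 + 16 + 1, so 1030^273 ≡ 191·328·1030 ≡ 1092 (mod 1093).
x_0 = 1030^273 mod 1093 = 1092.
x_0 = 1092 ≡ −1, so 1030 is not a witness.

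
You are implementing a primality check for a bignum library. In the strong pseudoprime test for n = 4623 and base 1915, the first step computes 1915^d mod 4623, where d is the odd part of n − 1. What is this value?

1915

n − 1 = 4622 = 2^1 · 2311, so s = 1 and d = 2311.
Repeated squaring mod 4623: 1915^1 ≡ 1915, 1915^2 ≡ 1186, 1915^4 ≡ 1204, 1915^8 ≡ 2617, 1915^16 ≡ 2026, 1915^32 ≡ 4075, 1915^64 ≡ 4432, 1915^128 ≡ 4120, 1915^256 ≡ 3367, 1915^512 ≡ 1093, 1915^1024 ≡ 1915, 1915^2048 ≡ 1186.
2311 = 2048 + 256 + 4 + 2 + 1, so 1915^2311 ≡ 1186·3367·1204·1186·1915 ≡ 1915 (mod 4623).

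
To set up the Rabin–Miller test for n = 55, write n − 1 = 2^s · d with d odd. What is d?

Halving: 54 → 27; 27 is odd.
So 54 = 2^1 · 27.

27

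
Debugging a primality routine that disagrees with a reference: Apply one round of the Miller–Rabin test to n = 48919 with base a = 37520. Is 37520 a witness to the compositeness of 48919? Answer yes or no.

yes

n − 1 = 48918 = 2^1 · 24459, so s = 1 and d = 24459.
x_0 = 37520^24459 mod 48919 = 26515.
x_0 ∉ {1, 48918} and s = 1, so 37520 is a Miller–Rabin witness and 48919 is composite.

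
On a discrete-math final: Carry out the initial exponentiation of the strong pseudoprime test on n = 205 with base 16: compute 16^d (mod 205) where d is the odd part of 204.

16

n − 1 = 204 = 2^2 · 51, so s = 2 and d = 51.
By repeated squaring, 16^51 ≡ 16 (mod 205).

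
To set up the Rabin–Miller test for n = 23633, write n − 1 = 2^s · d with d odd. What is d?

1477

Halving: 23632 → 11816 → 5908 → 2954 → 1477; 1477 is odd.
So 23632 = 2^4 · 1477.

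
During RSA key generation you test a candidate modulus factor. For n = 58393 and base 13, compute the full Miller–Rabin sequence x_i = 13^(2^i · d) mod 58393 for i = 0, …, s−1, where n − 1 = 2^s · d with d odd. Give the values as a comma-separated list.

n − 1 = 58392 = 2^3 · 7299, so s = 3 and d = 7299.
x_0 = 13^7299 mod 58393 = 58392.
x_1 = 58392^2 mod 58393 = 1.
x_2 = 1^2 mod 58393 = 1.

58392, 1, 1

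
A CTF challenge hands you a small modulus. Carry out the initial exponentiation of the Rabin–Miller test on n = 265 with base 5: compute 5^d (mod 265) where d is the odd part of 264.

50

n − 1 = 264 = 2^3 · 33, so s = 3 and d = 33.
5^33 mod 265 = 50.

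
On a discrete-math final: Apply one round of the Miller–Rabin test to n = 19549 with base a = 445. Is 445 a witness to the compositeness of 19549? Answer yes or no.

n − 1 = 19548 = 2^2 · 4887, so s = 2 and d = 4887.
x_0 = 445^4887 mod 19549 = 15813.
x_0 is neither 1 nor 19548, so continue squaring.
x_1 = 15813^2 mod 19549 = 19259.
Reached i = s−1 = 1 without hitting −1: 445 is a Miller–Rabin witness and 19549 is composite.

yes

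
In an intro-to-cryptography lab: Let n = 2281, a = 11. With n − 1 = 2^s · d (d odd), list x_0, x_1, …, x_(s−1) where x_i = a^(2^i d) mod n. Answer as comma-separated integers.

n − 1 = 2280 = 2^3 · 285, so s = 3 and d = 285.
x_0 = 11^285 mod 2281 = 2280.
x_1 = 2280^2 mod 2281 = 1.
x_2 = 1^2 mod 2281 = 1.

2280, 1, 1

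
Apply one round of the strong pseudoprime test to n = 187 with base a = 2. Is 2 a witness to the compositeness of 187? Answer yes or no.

yes

n − 1 = 186 = 2^1 · 93, so s = 1 and d = 93.
Repeated squaring mod 187: 2^1 ≡ 2, 2^2 ≡ 4, 2^4 ≡ 16, 2^8 ≡ 69, 2^16 ≡ 86, 2^32 ≡ 103, 2^64 ≡ 137.
93 = 64 + 16 + 8 + 4 + 1, so 2^93 ≡ 137·86·69·16·2 ≡ 151 (mod 187).
x_0 = 2^93 mod 187 = 151.
x_0 ∉ {1, 186} and s = 1, so 2 is a Miller–Rabin witness and 187 is composite.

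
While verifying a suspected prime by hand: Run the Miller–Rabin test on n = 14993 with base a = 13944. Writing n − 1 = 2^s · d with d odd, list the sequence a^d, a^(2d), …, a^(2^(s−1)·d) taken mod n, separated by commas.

n − 1 = 14992 = 2^4 · 937, so s = 4 and d = 937.
x_0 = 13944^937 mod 14993 = 864.
x_1 = 864^2 mod 14993 = 11839.
x_2 = 11839^2 mod 14993 = 7357.
x_3 = 7357^2 mod 14993 = 719.

864, 11839, 7357, 719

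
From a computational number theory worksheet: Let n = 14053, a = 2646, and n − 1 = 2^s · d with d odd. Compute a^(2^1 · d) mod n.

9385

n − 1 = 14052 = 2^2 · 3513, so s = 2 and d = 3513.
x_0 = 2646^3513 mod 14053 = 6326.
x_1 = 6326^2 mod 14053 = 9385.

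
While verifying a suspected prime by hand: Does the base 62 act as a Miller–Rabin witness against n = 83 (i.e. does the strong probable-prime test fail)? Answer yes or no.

n − 1 = 82 = 2^1 · 41, so s = 1 and d = 41.
x_0 = 62^41 mod 83 = 82.
x_0 = 82 ≡ −1, so 62 is not a witness.

no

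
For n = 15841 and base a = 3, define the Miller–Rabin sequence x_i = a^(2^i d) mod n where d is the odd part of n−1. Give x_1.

218

n − 1 = 15840 = 2^5 · 495, so s = 5 and d = 495.
x_0 = 3^495 mod 15841 = 12802.
x_1 = 12802^2 mod 15841 = 218.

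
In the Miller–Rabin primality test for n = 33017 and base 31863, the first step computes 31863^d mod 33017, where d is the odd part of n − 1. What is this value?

n − 1 = 33016 = 2^3 · 4127, so s = 3 and d = 4127.
31863^4127 mod 33017 = 2707.

2707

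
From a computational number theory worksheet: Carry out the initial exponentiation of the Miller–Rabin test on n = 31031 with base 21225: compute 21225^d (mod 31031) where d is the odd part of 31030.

8128

n − 1 = 31030 = 2^1 · 15515, so s = 1 and d = 15515.
21225^15515 mod 31031 = 8128.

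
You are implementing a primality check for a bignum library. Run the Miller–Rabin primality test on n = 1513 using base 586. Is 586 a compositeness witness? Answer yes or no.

no

n − 1 = 1512 = 2^3 · 189, so s = 3 and d = 189.
x_0 = 586^189 mod 1513 = 927.
x_0 is neither 1 nor 1512, so continue squaring.
x_1 = 927^2 mod 1513 = 1458.
x_2 = 1458^2 mod 1513 = 1512.
x_2 ≡ −1, so 586 is not a witness.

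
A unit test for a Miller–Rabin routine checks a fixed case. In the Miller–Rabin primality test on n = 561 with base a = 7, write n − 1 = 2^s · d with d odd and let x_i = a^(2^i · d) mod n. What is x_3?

n − 1 = 560 = 2^4 · 35, so s = 4 and d = 35.
Repeated squaring mod 561: 7^1 ≡ 7, 7^2 ≡ 49, 7^4 ≡ 157, 7^8 ≡ 526, 7^16 ≡ 103, 7^32 ≡ 511.
35 = 32 + 2 + 1, so 7^35 ≡ 511·49·7 ≡ 241 (mod 561).
x_0 = 241.
x_1 = 241^2 mod 561 = 298.
x_2 = 298^2 mod 561 = 166.
x_3 = 166^2 mod 561 = 67.

67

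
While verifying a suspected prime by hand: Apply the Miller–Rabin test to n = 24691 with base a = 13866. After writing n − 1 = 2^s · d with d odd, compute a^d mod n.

1

n − 1 = 24690 = 2^1 · 12345, so s = 1 and d = 12345.
Repeated squaring mod 24691: 13866^1 ≡ 13866, 13866^2 ≡ 21830, 13866^4 ≡ 12600, 13866^8 ≡ 21561, 13866^16 ≡ 19264, 13866^32 ≡ 20657, 13866^64 ≡ 1787, 13866^128 ≡ 8230, 13866^256 ≡ 5487, 13866^512 ≡ 8840, 13866^1024 ≡ 23276, 13866^2048 ≡ 2254, 13866^4096 ≡ 18861, 13866^8192 ≡ 14084.
12345 = 8192 + 4096 + 32 + 16 + 8 + 1, so 13866^12345 ≡ 14084·18861·20657·19264·21561·13866 ≡ 1 (mod 24691).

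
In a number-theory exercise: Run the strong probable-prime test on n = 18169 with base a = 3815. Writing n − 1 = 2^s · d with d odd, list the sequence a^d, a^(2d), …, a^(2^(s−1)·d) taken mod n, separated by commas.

1, 1, 1

n − 1 = 18168 = 2^3 · 2271, so s = 3 and d = 2271.
x_0 = 3815^2271 mod 18169 = 1.
x_1 = 1^2 mod 18169 = 1.
x_2 = 1^2 mod 18169 = 1.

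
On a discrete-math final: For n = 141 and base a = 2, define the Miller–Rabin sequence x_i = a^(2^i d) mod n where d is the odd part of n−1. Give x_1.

49

n − 1 = 140 = 2^2 · 35, so s = 2 and d = 35.
x_0 = 2^35 mod 141 = 101.
x_1 = 101^2 mod 141 = 49.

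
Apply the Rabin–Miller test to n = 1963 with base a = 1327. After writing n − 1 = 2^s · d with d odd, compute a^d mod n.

1509

n − 1 = 1962 = 2^1 · 981, so s = 1 and d = 981.
Repeated squaring mod 1963: 1327^1 ≡ 1327, 1327^2 ≡ 118, 1327^4 ≡ 183, 1327^8 ≡ 118, 1327^16 ≡ 183, 1327^32 ≡ 118, 1327^64 ≡ 183, 1327^128 ≡ 118, 1327^256 ≡ 183, 1327^512 ≡ 118.
981 = 512 + 256 + 128 + 64 + 16 + 4 + 1, so 1327^981 ≡ 118·183·118·183·183·183·1327 ≡ 1509 (mod 1963).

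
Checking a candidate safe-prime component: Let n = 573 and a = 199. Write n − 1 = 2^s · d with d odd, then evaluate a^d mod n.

268

n − 1 = 572 = 2^2 · 143, so s = 2 and d = 143.
199^143 mod 573 = 268.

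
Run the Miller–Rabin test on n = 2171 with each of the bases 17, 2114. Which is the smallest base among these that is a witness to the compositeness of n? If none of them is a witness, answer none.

n − 1 = 2170 = 2^1 · 1085, so s = 1 and d = 1085.
Base 17: x_0 = 17^1085 mod 2171 = 1947. x_0 ∉ {1, 2170} and s = 1, so 17 is a Miller–Rabin witness and 2171 is composite.
Base 2114: x_0 = 2114^1085 mod 2171 = 1737. x_0 ∉ {1, 2170} and s = 1, so 2114 is a Miller–Rabin witness and 2171 is composite.
The smallest witness among the given bases is 17.

17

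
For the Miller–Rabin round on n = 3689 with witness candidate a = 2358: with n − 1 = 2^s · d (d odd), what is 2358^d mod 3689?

n − 1 = 3688 = 2^3 · 461, so s = 3 and d = 461.
2358^461 mod 3689 = 405.

405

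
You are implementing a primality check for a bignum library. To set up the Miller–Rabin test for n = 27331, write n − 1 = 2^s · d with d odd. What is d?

Halving: 27330 → 13665; 13665 is odd.
So 27330 = 2^1 · 13665.

13665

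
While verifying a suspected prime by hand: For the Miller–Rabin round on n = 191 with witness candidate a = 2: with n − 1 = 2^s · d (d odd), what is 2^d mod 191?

1

n − 1 = 190 = 2^1 · 95, so s = 1 and d = 95.
2^95 mod 191 = 1.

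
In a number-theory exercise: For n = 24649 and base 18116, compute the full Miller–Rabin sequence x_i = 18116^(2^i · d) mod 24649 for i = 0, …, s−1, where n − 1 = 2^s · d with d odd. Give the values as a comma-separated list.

n − 1 = 24648 = 2^3 · 3081, so s = 3 and d = 3081.
x_0 = 18116^3081 mod 24649 = 5680.
x_1 = 5680^2 mod 24649 = 21508.
x_2 = 21508^2 mod 24649 = 6281.

5680, 21508, 6281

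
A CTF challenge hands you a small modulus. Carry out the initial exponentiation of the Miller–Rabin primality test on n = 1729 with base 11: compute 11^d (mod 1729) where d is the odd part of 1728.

n − 1 = 1728 = 2^6 · 27, so s = 6 and d = 27.
11^27 mod 1729 = 1331.

1331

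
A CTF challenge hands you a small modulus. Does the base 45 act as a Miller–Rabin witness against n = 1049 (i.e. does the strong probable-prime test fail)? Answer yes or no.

no

n − 1 = 1048 = 2^3 · 131, so s = 3 and d = 131.
x_0 = 45^131 mod 1049 = 1048.
x_0 = 1048 ≡ −1, so 45 is not a witness.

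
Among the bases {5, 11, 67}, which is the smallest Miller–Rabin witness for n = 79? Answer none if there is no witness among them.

none

n − 1 = 78 = 2^1 · 39, so s = 1 and d = 39.
Base 5: x_0 = 5^39 mod 79 = 1. x_0 = 1, so 5 is not a witness.
Base 11: x_0 = 11^39 mod 79 = 1. x_0 = 1, so 11 is not a witness.
Base 67: x_0 = 67^39 mod 79 = 1. x_0 = 1, so 67 is not a witness.
No listed base is a witness for 79.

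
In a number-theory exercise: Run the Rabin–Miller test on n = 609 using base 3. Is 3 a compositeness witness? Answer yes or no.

yes

n − 1 = 608 = 2^5 · 19, so s = 5 and d = 19.
Repeated squaring mod 609: 3^1 ≡ 3, 3^2 ≡ 9, 3^4 ≡ 81, 3^8 ≡ 471, 3^16 ≡ 165.
19 = 16 + 2 + 1, so 3^19 ≡ 165·9·3 ≡ 192 (mod 609).
x_0 = 3^19 mod 609 = 192.
x_0 is neither 1 nor 608, so continue squaring.
x_1 = 192^2 mod 609 = 324.
x_2 = 324^2 mod 609 = 228.
x_3 = 228^2 mod 609 = 219.
x_4 = 219^2 mod 609 = 459.
Reached i = s−1 = 4 without hitting −1: 3 is a Miller–Rabin witness and 609 is composite.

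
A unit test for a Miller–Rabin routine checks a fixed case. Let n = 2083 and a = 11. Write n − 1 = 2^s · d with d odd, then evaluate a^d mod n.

n − 1 = 2082 = 2^1 · 1041, so s = 1 and d = 1041.
11^1041 mod 2083 = 2082.

2082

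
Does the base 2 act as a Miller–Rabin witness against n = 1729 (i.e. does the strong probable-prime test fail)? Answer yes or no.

n − 1 = 1728 = 2^6 · 27, so s = 6 and d = 27.
x_0 = 2^27 mod 1729 = 645.
x_0 is neither 1 nor 1728, so continue squaring.
x_1 = 645^2 mod 1729 = 1065.
x_2 = 1065^2 mod 1729 = 1.
x_2 = 1 but x_1 ≠ ±1, a nontrivial square root of 1 — 2 is a witness and 1729 is composite.

yes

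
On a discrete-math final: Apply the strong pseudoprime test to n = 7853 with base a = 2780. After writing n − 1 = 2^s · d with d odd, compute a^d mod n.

n − 1 = 7852 = 2^2 · 1963, so s = 2 and d = 1963.
Repeated squaring mod 7853: 2780^1 ≡ 2780, 2780^2 ≡ 1048, 2780^4 ≡ 6737, 2780^8 ≡ 4682, 2780^16 ≡ 3401, 2780^32 ≡ 7185, 2780^64 ≡ 6456, 2780^128 ≡ 4065, 2780^256 ≡ 1513, 2780^512 ≡ 3946, 2780^1024 ≡ 6270.
1963 = 1024 + 512 + 256 + 128 + 32 + 8 + 2 + 1, so 2780^1963 ≡ 6270·3946·1513·4065·7185·4682·1048·2780 ≡ 6094 (mod 7853).

6094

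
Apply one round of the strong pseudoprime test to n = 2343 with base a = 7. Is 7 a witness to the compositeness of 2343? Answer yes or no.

yes

n − 1 = 2342 = 2^1 · 1171, so s = 1 and d = 1171.
By repeated squaring, 7^1171 ≡ 1756 (mod 2343).
x_0 = 7^1171 mod 2343 = 1756.
x_0 ∉ {1, 2342} and s = 1, so 7 is a Miller–Rabin witness and 2343 is composite.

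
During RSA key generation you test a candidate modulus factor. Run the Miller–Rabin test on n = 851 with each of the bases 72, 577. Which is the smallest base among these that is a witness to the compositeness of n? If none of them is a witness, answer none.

72

n − 1 = 850 = 2^1 · 425, so s = 1 and d = 425.
Base 72: x_0 = 72^425 mod 851 = 531. x_0 ∉ {1, 850} and s = 1, so 72 is a Miller–Rabin witness and 851 is composite.
Base 577: x_0 = 577^425 mod 851 = 611. x_0 ∉ {1, 850} and s = 1, so 577 is a Miller–Rabin witness and 851 is composite.
The smallest witness among the given bases is 72.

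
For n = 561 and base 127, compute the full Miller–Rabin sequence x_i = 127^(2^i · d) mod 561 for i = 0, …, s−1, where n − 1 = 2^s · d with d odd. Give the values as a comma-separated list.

274, 463, 67, 1

n − 1 = 560 = 2^4 · 35, so s = 4 and d = 35.
x_0 = 127^35 mod 561 = 274.
x_1 = 274^2 mod 561 = 463.
x_2 = 463^2 mod 561 = 67.
x_3 = 67^2 mod 561 = 1.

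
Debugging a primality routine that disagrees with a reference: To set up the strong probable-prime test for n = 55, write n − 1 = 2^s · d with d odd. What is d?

Halving: 54 → 27; 27 is odd.
So 54 = 2^1 · 27.

27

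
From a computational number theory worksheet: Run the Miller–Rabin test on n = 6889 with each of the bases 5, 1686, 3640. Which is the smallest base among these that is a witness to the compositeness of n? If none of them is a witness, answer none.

n − 1 = 6888 = 2^3 · 861, so s = 3 and d = 861.
Base 5: x_0 = 5^861 mod 6889 = 4481. x_0 is neither 1 nor 6888, so continue squaring. x_1 = 4481^2 mod 6889 = 4815. x_2 = 4815^2 mod 6889 = 2740. Reached i = s−1 = 2 without hitting −1: 5 is a Miller–Rabin witness and 6889 is composite.
Base 1686: x_0 = 1686^861 mod 6889 = 665. x_0 is neither 1 nor 6888, so continue squaring. x_1 = 665^2 mod 6889 = 1329. x_2 = 1329^2 mod 6889 = 2657. Reached i = s−1 = 2 without hitting −1: 1686 is a Miller–Rabin witness and 6889 is composite.
Base 3640: x_0 = 3640^861 mod 6889 = 5477. x_0 is neither 1 nor 6888, so continue squaring. x_1 = 5477^2 mod 6889 = 2823. x_2 = 2823^2 mod 6889 = 5645. Reached i = s−1 = 2 without hitting −1: 3640 is a Miller–Rabin witness and 6889 is composite.
The smallest witness among the given bases is 5.

5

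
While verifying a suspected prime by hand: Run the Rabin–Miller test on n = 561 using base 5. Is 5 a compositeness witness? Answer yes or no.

yes

n − 1 = 560 = 2^4 · 35, so s = 4 and d = 35.
x_0 = 5^35 mod 561 = 23.
x_0 is neither 1 nor 560, so continue squaring.
x_1 = 23^2 mod 561 = 529.
x_2 = 529^2 mod 561 = 463.
x_3 = 463^2 mod 561 = 67.
Reached i = s−1 = 3 without hitting −1: 5 is a Miller–Rabin witness and 561 is composite.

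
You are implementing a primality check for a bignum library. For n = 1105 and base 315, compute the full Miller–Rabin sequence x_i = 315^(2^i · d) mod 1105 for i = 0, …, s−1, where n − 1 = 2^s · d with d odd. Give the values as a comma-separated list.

n − 1 = 1104 = 2^4 · 69, so s = 4 and d = 69.
x_0 = 315^69 mod 1105 = 365.
x_1 = 365^2 mod 1105 = 625.
x_2 = 625^2 mod 1105 = 560.
x_3 = 560^2 mod 1105 = 885.

365, 625, 560, 885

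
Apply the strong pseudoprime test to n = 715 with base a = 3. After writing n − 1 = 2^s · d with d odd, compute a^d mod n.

n − 1 = 714 = 2^1 · 357, so s = 1 and d = 357.
3^357 mod 715 = 53.

53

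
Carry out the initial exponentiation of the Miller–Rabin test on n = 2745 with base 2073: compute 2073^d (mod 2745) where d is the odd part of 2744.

n − 1 = 2744 = 2^3 · 343, so s = 3 and d = 343.
By repeated squaring, 2073^343 ≡ 792 (mod 2745).

792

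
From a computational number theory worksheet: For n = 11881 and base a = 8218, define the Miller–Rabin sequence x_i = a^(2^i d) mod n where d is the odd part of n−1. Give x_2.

n − 1 = 11880 = 2^3 · 1485, so s = 3 and d = 1485.
Repeated squaring mod 11881: 8218^1 ≡ 8218, 8218^2 ≡ 3920, 8218^4 ≡ 4267, 8218^8 ≡ 5597, 8218^16 ≡ 8093, 8218^32 ≡ 8577, 8218^64 ≡ 9658, 8218^128 ≡ 11114, 8218^256 ≡ 6120, 8218^512 ≡ 5488, 8218^1024 ≡ 11690.
1485 = 1024 + 256 + 128 + 64 + 8 + 4 + 1, so 8218^1485 ≡ 11690·6120·11114·9658·5597·4267·8218 ≡ 7193 (mod 11881).
x_0 = 7193.
x_1 = 7193^2 mod 11881 = 9375.
x_2 = 9375^2 mod 11881 = 6868.

6868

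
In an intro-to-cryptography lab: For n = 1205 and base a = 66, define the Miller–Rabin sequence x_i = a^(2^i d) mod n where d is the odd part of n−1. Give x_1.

n − 1 = 1204 = 2^2 · 301, so s = 2 and d = 301.
By repeated squaring, 66^301 ≡ 596 (mod 1205).
x_0 = 596.
x_1 = 596^2 mod 1205 = 946.

946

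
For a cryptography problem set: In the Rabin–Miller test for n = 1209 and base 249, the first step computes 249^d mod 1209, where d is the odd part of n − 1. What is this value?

63

n − 1 = 1208 = 2^3 · 151, so s = 3 and d = 151.
Repeated squaring mod 1209: 249^1 ≡ 249, 249^2 ≡ 342, 249^4 ≡ 900, 249^8 ≡ 1179, 249^16 ≡ 900, 249^32 ≡ 1179, 249^64 ≡ 900, 249^128 ≡ 1179.
151 = 128 + 16 + 4 + 2 + 1, so 249^151 ≡ 1179·900·900·342·249 ≡ 63 (mod 1209).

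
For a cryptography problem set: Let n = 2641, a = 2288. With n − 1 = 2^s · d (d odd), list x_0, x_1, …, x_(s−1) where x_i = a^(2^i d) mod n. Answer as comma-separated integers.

n − 1 = 2640 = 2^4 · 165, so s = 4 and d = 165.
x_0 = 2288^165 mod 2641 = 2279.
x_1 = 2279^2 mod 2641 = 1635.
x_2 = 1635^2 mod 2641 = 533.
x_3 = 533^2 mod 2641 = 1502.

2279, 1635, 533, 1502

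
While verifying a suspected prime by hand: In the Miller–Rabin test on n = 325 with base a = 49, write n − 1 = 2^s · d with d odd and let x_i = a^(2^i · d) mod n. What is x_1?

n − 1 = 324 = 2^2 · 81, so s = 2 and d = 81.
x_0 = 49^81 mod 325 = 324.
x_1 = 324^2 mod 325 = 1.

1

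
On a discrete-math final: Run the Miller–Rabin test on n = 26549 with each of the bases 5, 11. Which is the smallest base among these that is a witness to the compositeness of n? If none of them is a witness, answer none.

5

n − 1 = 26548 = 2^2 · 6637, so s = 2 and d = 6637.
Base 5: x_0 = 5^6637 mod 26549 = 24029. x_0 is neither 1 nor 26548, so continue squaring. x_1 = 24029^2 mod 26549 = 5189. Reached i = s−1 = 1 without hitting −1: 5 is a Miller–Rabin witness and 26549 is composite.
Base 11: x_0 = 11^6637 mod 26549 = 3593. x_0 is neither 1 nor 26548, so continue squaring. x_1 = 3593^2 mod 26549 = 6835. Reached i = s−1 = 1 without hitting −1: 11 is a Miller–Rabin witness and 26549 is composite.
The smallest witness among the given bases is 5.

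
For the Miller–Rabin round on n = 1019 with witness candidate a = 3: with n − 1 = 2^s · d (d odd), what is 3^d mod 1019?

n − 1 = 1018 = 2^1 · 509, so s = 1 and d = 509.
3^509 mod 1019 = 1.

1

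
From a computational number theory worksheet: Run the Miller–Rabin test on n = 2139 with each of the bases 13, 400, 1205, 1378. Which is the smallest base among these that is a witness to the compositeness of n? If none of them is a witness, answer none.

13

n − 1 = 2138 = 2^1 · 1069, so s = 1 and d = 1069.
Base 13: x_0 = 13^1069 mod 2139 = 238. x_0 ∉ {1, 2138} and s = 1, so 13 is a Miller–Rabin witness and 2139 is composite.
Base 400: x_0 = 400^1069 mod 2139 = 1507. x_0 ∉ {1, 2138} and s = 1, so 400 is a Miller–Rabin witness and 2139 is composite.
Base 1205: x_0 = 1205^1069 mod 2139 = 1139. x_0 ∉ {1, 2138} and s = 1, so 1205 is a Miller–Rabin witness and 2139 is composite.
Base 1378: x_0 = 1378^1069 mod 2139 = 1123. x_0 ∉ {1, 2138} and s = 1, so 1378 is a Miller–Rabin witness and 2139 is composite.
The smallest witness among the given bases is 13.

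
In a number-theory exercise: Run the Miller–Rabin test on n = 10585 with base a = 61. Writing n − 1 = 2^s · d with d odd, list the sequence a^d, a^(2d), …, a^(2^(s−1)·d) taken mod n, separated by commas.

9901, 2116, 1

n − 1 = 10584 = 2^3 · 1323, so s = 3 and d = 1323.
x_0 = 61^1323 mod 10585 = 9901.
x_1 = 9901^2 mod 10585 = 2116.
x_2 = 2116^2 mod 10585 = 1.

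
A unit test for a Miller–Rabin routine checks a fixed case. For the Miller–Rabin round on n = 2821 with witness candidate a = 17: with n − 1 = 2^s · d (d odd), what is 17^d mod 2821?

2820

n − 1 = 2820 = 2^2 · 705, so s = 2 and d = 705.
17^705 mod 2821 = 2820.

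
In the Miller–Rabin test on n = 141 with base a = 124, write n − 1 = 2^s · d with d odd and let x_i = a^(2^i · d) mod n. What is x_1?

n − 1 = 140 = 2^2 · 35, so s = 2 and d = 35.
x_0 = 124^35 mod 141 = 133.
x_1 = 133^2 mod 141 = 64.

64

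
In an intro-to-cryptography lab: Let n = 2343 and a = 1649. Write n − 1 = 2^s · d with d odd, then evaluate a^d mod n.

n − 1 = 2342 = 2^1 · 1171, so s = 1 and d = 1171.
Repeated squaring mod 2343: 1649^1 ≡ 1649, 1649^2 ≡ 1321, 1649^4 ≡ 1849, 1649^8 ≡ 364, 1649^16 ≡ 1288, 1649^32 ≡ 100, 1649^64 ≡ 628, 1649^128 ≡ 760, 1649^256 ≡ 1222, 1649^512 ≡ 793, 1649^1024 ≡ 925.
1171 = 1024 + 128 + 16 + 2 + 1, so 1649^1171 ≡ 925·760·1288·1321·1649 ≡ 791 (mod 2343).

791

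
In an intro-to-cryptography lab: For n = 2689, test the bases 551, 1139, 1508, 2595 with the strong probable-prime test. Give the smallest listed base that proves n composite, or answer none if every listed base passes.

none

n − 1 = 2688 = 2^7 · 21, so s = 7 and d = 21.
Base 551: x_0 = 551^21 mod 2689 = 2036. x_0 is neither 1 nor 2688, so continue squaring. x_1 = 2036^2 mod 2689 = 1547. x_2 = 1547^2 mod 2689 = 2688. x_2 ≡ −1, so 551 is not a witness.
Base 1139: x_0 = 1139^21 mod 2689 = 2463. x_0 is neither 1 nor 2688, so continue squaring. x_1 = 2463^2 mod 2689 = 2674. x_2 = 2674^2 mod 2689 = 225. x_3 = 225^2 mod 2689 = 2223. x_4 = 2223^2 mod 2689 = 2036. x_5 = 2036^2 mod 2689 = 1547. x_6 = 1547^2 mod 2689 = 2688. x_6 ≡ −1, so 1139 is not a witness.
Base 1508: x_0 = 1508^21 mod 2689 = 913. x_0 is neither 1 nor 2688, so continue squaring. x_1 = 913^2 mod 2689 = 2668. x_2 = 2668^2 mod 2689 = 441. x_3 = 441^2 mod 2689 = 873. x_4 = 873^2 mod 2689 = 1142. x_5 = 1142^2 mod 2689 = 2688. x_5 ≡ −1, so 1508 is not a witness.
Base 2595: x_0 = 2595^21 mod 2689 = 991. x_0 is neither 1 nor 2688, so continue squaring. x_1 = 991^2 mod 2689 = 596. x_2 = 596^2 mod 2689 = 268. x_3 = 268^2 mod 2689 = 1910. x_4 = 1910^2 mod 2689 = 1816. x_5 = 1816^2 mod 2689 = 1142. x_6 = 1142^2 mod 2689 = 2688. x_6 ≡ −1, so 2595 is not a witness.
No listed base is a witness for 2689.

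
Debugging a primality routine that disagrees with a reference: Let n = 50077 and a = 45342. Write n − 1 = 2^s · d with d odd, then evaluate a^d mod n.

1

n − 1 = 50076 = 2^2 · 12519, so s = 2 and d = 12519.
45342^12519 mod 50077 = 1.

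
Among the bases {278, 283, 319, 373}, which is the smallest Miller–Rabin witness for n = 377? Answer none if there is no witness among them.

283

n − 1 = 376 = 2^3 · 47, so s = 3 and d = 47.
Base 278: x_0 = 278^47 mod 377 = 99. x_0 is neither 1 nor 376, so continue squaring. x_1 = 99^2 mod 377 = 376. x_1 ≡ −1, so 278 is not a witness.
Base 283: x_0 = 283^47 mod 377 = 303. x_0 is neither 1 nor 376, so continue squaring. x_1 = 303^2 mod 377 = 198. x_2 = 198^2 mod 377 = 373. Reached i = s−1 = 2 without hitting −1: 283 is a Miller–Rabin witness and 377 is composite.
Base 319: x_0 = 319^47 mod 377 = 145. x_0 is neither 1 nor 376, so continue squaring. x_1 = 145^2 mod 377 = 290. x_2 = 290^2 mod 377 = 29. Reached i = s−1 = 2 without hitting −1: 319 is a Miller–Rabin witness and 377 is composite.
Base 373: x_0 = 373^47 mod 377 = 107. x_0 is neither 1 nor 376, so continue squaring. x_1 = 107^2 mod 377 = 139. x_2 = 139^2 mod 377 = 94. Reached i = s−1 = 2 without hitting −1: 373 is a Miller–Rabin witness and 377 is composite.
The smallest witness among the given bases is 283.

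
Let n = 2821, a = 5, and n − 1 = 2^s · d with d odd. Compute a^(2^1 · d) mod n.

1520

n − 1 = 2820 = 2^2 · 705, so s = 2 and d = 705.
x_0 = 5^705 mod 2821 = 993.
x_1 = 993^2 mod 2821 = 1520.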